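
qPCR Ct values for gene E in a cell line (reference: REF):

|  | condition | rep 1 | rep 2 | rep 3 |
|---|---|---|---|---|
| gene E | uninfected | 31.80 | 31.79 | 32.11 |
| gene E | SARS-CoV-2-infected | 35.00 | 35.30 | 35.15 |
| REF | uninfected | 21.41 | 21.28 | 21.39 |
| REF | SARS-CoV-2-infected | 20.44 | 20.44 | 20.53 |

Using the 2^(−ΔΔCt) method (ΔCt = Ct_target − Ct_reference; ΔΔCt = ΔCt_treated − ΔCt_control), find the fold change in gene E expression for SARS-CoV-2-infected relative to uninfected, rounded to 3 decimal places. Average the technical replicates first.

0.057

Mean Ct: gene E uninfected 31.900; gene E SARS-CoV-2-infected 35.150; REF uninfected 21.360; REF SARS-CoV-2-infected 20.470
ΔCt(uninfected) = 31.900 − 21.360 = 10.540
ΔCt(SARS-CoV-2-infected) = 35.150 − 20.470 = 14.680
ΔΔCt = 14.680 − 10.540 = 4.140
Fold change = 2^(−4.140) = 0.0567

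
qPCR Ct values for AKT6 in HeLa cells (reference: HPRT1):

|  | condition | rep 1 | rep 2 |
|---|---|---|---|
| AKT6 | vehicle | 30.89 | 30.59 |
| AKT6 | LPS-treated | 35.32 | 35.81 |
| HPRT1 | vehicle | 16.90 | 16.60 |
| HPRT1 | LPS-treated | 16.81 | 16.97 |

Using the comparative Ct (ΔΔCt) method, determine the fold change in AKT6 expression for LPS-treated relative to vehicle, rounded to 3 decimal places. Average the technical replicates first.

Mean Ct: AKT6 vehicle 30.740; AKT6 LPS-treated 35.565; HPRT1 vehicle 16.750; HPRT1 LPS-treated 16.890
ΔCt(vehicle) = 30.740 − 16.750 = 13.990
ΔCt(LPS-treated) = 35.565 − 16.890 = 18.675
ΔΔCt = 18.675 − 13.990 = 4.685
Fold change = 2^(−4.685) = 0.0389

0.039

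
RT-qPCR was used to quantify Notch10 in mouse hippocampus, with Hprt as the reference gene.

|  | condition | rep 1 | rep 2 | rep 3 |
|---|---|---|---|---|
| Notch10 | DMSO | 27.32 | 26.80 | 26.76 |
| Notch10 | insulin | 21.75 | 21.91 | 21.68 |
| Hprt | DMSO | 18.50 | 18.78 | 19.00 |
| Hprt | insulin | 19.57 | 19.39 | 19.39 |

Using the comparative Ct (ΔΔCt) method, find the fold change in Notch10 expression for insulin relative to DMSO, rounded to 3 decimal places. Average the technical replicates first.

58.485

Mean Ct: Notch10 DMSO 26.960; Notch10 insulin 21.780; Hprt DMSO 18.760; Hprt insulin 19.450
ΔCt(DMSO) = 26.960 − 18.760 = 8.200
ΔCt(insulin) = 21.780 − 19.450 = 2.330
ΔΔCt = 2.330 − 8.200 = -5.870
Fold change = 2^(−(-5.870)) = 2^5.870 = 58.4852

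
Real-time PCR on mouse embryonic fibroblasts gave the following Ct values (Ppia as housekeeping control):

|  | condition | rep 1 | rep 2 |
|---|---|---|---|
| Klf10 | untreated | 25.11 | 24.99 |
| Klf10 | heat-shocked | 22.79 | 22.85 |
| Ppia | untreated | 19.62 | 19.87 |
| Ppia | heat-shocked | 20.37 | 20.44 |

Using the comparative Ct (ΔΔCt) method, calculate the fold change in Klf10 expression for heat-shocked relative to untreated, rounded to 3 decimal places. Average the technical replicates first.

Mean Ct: Klf10 untreated 25.050; Klf10 heat-shocked 22.820; Ppia untreated 19.745; Ppia heat-shocked 20.405
ΔCt(untreated) = 25.050 − 19.745 = 5.305
ΔCt(heat-shocked) = 22.820 − 20.405 = 2.415
ΔΔCt = 2.415 − 5.305 = -2.890
Fold change = 2^(−(-2.890)) = 2^2.890 = 7.4127

7.413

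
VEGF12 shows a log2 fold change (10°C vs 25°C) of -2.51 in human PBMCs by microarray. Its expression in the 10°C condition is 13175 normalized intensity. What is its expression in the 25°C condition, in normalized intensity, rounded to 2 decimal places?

75047.45

Fold change = 2^(-2.51) = 0.1756
25°C expression = 13175 / 0.1756 = 75047.45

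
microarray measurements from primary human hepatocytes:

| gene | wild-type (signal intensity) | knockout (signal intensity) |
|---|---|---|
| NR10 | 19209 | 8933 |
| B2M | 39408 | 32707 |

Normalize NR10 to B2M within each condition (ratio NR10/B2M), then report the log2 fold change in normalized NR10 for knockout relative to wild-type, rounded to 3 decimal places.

-0.836

NR10/B2M (wild-type) = 19209 / 39408 = 0.48744
NR10/B2M (knockout) = 8933 / 32707 = 0.27312
Fold change = 0.27312 / 0.48744 = 0.5603
log2(0.5603) = -0.8357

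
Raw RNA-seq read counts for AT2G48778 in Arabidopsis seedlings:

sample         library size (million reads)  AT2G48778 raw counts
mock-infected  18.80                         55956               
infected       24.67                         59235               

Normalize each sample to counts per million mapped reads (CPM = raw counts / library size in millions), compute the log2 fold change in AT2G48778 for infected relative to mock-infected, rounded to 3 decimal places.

CPM(mock-infected) = 55956 / 18.80 = 2976.3830
CPM(infected) = 59235 / 24.67 = 2401.0944
Fold change = 2401.0944 / 2976.3830 = 0.80672
log2(0.80672) = -0.3099

-0.310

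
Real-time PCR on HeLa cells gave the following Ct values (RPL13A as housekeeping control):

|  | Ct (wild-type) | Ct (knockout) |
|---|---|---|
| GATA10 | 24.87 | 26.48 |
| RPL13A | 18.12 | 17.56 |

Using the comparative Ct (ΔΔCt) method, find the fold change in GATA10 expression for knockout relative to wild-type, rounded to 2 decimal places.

ΔCt(wild-type) = 24.870 − 18.120 = 6.750
ΔCt(knockout) = 26.480 − 17.560 = 8.920
ΔΔCt = 8.920 − 6.750 = 2.170
Fold change = 2^(−2.170) = 0.222

0.22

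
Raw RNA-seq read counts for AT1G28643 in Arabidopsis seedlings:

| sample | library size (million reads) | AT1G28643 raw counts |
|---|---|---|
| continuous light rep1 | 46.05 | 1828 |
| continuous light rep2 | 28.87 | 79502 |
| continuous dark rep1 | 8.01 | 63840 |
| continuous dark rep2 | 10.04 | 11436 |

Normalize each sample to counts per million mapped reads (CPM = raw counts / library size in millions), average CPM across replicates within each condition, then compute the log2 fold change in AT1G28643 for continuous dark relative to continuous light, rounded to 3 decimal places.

CPM(continuous light rep1) = 1828 / 46.05 = 39.6960
CPM(continuous light rep2) = 79502 / 28.87 = 2753.7929
CPM(continuous dark rep1) = 63840 / 8.01 = 7970.0375
CPM(continuous dark rep2) = 11436 / 10.04 = 1139.0438
mean CPM(continuous light) = 1396.7444; mean CPM(continuous dark) = 4554.5406
Fold change = 4554.5406 / 1396.7444 = 3.26083
log2(3.26083) = 1.7052

1.705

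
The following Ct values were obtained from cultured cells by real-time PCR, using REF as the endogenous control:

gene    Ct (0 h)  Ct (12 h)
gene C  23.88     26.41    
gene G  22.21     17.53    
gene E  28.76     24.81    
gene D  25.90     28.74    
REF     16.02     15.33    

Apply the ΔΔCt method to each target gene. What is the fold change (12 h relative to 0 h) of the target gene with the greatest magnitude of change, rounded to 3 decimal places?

gene C: ΔΔCt = (26.41−15.33) − (23.88−16.02) = 11.08 − 7.86 = 3.22; fold change = 2^-3.22 = 0.107
gene G: ΔΔCt = (17.53−15.33) − (22.21−16.02) = 2.20 − 6.19 = -3.99; fold change = 2^3.99 = 15.889
gene E: ΔΔCt = (24.81−15.33) − (28.76−16.02) = 9.48 − 12.74 = -3.26; fold change = 2^3.26 = 9.580
gene D: ΔΔCt = (28.74−15.33) − (25.90−16.02) = 13.41 − 9.88 = 3.53; fold change = 2^-3.53 = 0.087
gene G has the largest |ΔΔCt| = 3.99.

15.889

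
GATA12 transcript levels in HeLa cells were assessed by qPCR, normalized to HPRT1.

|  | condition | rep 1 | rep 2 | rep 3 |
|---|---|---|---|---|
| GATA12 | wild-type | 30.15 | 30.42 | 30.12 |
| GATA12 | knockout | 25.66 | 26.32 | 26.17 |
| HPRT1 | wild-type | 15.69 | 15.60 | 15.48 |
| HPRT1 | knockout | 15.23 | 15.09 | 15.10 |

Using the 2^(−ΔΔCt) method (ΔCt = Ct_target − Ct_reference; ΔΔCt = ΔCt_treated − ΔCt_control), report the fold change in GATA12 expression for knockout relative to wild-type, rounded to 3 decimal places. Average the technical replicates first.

13.269

Mean Ct: GATA12 wild-type 30.230; GATA12 knockout 26.050; HPRT1 wild-type 15.590; HPRT1 knockout 15.140
ΔCt(wild-type) = 30.230 − 15.590 = 14.640
ΔCt(knockout) = 26.050 − 15.140 = 10.910
ΔΔCt = 10.910 − 14.640 = -3.730
Fold change = 2^(−(-3.730)) = 2^3.730 = 13.2691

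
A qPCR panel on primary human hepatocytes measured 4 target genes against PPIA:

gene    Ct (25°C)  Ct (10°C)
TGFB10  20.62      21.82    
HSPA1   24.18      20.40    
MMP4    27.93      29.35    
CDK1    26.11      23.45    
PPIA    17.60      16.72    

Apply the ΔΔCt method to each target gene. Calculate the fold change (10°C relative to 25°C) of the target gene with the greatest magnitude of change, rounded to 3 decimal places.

TGFB10: ΔΔCt = (21.82−16.72) − (20.62−17.60) = 5.10 − 3.02 = 2.08; fold change = 2^-2.08 = 0.237
HSPA1: ΔΔCt = (20.40−16.72) − (24.18−17.60) = 3.68 − 6.58 = -2.90; fold change = 2^2.90 = 7.464
MMP4: ΔΔCt = (29.35−16.72) − (27.93−17.60) = 12.63 − 10.33 = 2.30; fold change = 2^-2.30 = 0.203
CDK1: ΔΔCt = (23.45−16.72) − (26.11−17.60) = 6.73 − 8.51 = -1.78; fold change = 2^1.78 = 3.434
HSPA1 has the largest |ΔΔCt| = 2.90.

7.464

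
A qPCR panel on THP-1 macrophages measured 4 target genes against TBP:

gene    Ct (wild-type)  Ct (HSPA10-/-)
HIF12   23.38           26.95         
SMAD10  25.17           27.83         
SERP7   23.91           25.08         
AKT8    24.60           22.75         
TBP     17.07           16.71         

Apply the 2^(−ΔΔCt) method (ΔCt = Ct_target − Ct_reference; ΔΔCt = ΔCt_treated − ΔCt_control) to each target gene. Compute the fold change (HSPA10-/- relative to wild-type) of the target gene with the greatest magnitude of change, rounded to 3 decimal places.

0.066

HIF12: ΔΔCt = (26.95−16.71) − (23.38−17.07) = 10.24 − 6.31 = 3.93; fold change = 2^-3.93 = 0.066
SMAD10: ΔΔCt = (27.83−16.71) − (25.17−17.07) = 11.12 − 8.10 = 3.02; fold change = 2^-3.02 = 0.123
SERP7: ΔΔCt = (25.08−16.71) − (23.91−17.07) = 8.37 − 6.84 = 1.53; fold change = 2^-1.53 = 0.346
AKT8: ΔΔCt = (22.75−16.71) − (24.60−17.07) = 6.04 − 7.53 = -1.49; fold change = 2^1.49 = 2.809
HIF12 has the largest |ΔΔCt| = 3.93.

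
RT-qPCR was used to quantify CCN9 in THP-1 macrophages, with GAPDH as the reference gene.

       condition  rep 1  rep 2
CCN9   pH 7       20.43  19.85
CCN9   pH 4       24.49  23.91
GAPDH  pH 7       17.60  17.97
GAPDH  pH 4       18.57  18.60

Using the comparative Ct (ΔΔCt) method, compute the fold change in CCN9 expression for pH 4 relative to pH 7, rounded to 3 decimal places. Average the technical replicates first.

Mean Ct: CCN9 pH 7 20.140; CCN9 pH 4 24.200; GAPDH pH 7 17.785; GAPDH pH 4 18.585
ΔCt(pH 7) = 20.140 − 17.785 = 2.355
ΔCt(pH 4) = 24.200 − 18.585 = 5.615
ΔΔCt = 5.615 − 2.355 = 3.260
Fold change = 2^(−3.260) = 0.1044

0.104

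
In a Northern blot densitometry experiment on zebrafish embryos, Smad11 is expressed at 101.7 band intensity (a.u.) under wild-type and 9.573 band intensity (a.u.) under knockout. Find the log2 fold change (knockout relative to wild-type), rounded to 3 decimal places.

-3.409

Fold change = 9.573 / 101.7 = 0.0941
log2(0.0941) = -3.4092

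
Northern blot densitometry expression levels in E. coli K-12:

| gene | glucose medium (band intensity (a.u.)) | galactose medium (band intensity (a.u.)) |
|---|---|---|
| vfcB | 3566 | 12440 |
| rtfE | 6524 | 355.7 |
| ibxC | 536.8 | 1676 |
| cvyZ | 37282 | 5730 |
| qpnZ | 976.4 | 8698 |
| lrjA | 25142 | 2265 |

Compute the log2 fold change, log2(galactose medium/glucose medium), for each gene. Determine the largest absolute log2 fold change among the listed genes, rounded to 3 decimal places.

4.197

log2(12440/3566) = 1.803  (vfcB)
log2(355.7/6524) = -4.197  (rtfE)
log2(1676/536.8) = 1.643  (ibxC)
log2(5730/37282) = -2.702  (cvyZ)
log2(8698/976.4) = 3.155  (qpnZ)
log2(2265/25142) = -3.473  (lrjA)
The largest magnitude belongs to rtfE.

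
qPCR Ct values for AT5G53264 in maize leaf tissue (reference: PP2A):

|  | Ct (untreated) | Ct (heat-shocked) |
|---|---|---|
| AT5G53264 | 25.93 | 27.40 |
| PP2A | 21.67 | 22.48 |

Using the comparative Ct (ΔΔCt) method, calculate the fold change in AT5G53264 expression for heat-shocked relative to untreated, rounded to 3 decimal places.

ΔCt(untreated) = 25.930 − 21.670 = 4.260
ΔCt(heat-shocked) = 27.400 − 22.480 = 4.920
ΔΔCt = 4.920 − 4.260 = 0.660
Fold change = 2^(−0.660) = 0.6329

0.633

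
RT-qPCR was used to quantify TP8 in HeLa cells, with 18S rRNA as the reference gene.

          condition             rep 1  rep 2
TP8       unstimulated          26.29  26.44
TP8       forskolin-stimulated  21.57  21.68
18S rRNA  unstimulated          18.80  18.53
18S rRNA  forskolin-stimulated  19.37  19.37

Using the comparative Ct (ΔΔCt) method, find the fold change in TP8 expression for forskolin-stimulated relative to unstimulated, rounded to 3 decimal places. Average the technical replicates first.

43.562

Mean Ct: TP8 unstimulated 26.365; TP8 forskolin-stimulated 21.625; 18S rRNA unstimulated 18.665; 18S rRNA forskolin-stimulated 19.370
ΔCt(unstimulated) = 26.365 − 18.665 = 7.700
ΔCt(forskolin-stimulated) = 21.625 − 19.370 = 2.255
ΔΔCt = 2.255 − 7.700 = -5.445
Fold change = 2^(−(-5.445)) = 2^5.445 = 43.5621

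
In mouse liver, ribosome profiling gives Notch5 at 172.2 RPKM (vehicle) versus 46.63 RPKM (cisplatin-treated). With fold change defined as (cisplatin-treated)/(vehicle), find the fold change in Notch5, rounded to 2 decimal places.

Fold change = 46.63 / 172.2 = 0.271
Notch5 is downregulated.

0.27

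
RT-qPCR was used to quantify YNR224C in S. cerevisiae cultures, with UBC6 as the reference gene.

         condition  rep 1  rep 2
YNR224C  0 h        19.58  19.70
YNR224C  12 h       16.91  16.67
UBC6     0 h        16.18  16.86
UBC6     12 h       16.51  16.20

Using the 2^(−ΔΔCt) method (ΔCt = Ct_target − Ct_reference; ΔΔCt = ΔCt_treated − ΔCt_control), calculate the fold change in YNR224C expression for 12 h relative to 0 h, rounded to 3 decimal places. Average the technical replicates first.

6.431

Mean Ct: YNR224C 0 h 19.640; YNR224C 12 h 16.790; UBC6 0 h 16.520; UBC6 12 h 16.355
ΔCt(0 h) = 19.640 − 16.520 = 3.120
ΔCt(12 h) = 16.790 − 16.355 = 0.435
ΔΔCt = 0.435 − 3.120 = -2.685
Fold change = 2^(−(-2.685)) = 2^2.685 = 6.4308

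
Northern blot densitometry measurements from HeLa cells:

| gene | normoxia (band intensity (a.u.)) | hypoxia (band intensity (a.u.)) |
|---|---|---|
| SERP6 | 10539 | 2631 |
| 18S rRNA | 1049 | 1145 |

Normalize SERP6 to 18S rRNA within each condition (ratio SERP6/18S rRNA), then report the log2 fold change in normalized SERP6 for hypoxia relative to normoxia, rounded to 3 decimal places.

-2.128

SERP6/18S rRNA (normoxia) = 10539 / 1049 = 10.047
SERP6/18S rRNA (hypoxia) = 2631 / 1145 = 2.2978
Fold change = 2.2978 / 10.047 = 0.2287
log2(0.2287) = -2.1284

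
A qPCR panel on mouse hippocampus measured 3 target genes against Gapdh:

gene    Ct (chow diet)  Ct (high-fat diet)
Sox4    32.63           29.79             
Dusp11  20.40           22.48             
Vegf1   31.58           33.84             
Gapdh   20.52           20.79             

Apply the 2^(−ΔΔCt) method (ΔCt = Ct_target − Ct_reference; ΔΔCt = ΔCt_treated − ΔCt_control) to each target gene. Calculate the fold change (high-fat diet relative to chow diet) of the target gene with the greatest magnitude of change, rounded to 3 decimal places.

Sox4: ΔΔCt = (29.79−20.79) − (32.63−20.52) = 9.00 − 12.11 = -3.11; fold change = 2^3.11 = 8.634
Dusp11: ΔΔCt = (22.48−20.79) − (20.40−20.52) = 1.69 − (-0.12) = 1.81; fold change = 2^-1.81 = 0.285
Vegf1: ΔΔCt = (33.84−20.79) − (31.58−20.52) = 13.05 − 11.06 = 1.99; fold change = 2^-1.99 = 0.252
Sox4 has the largest |ΔΔCt| = 3.11.

8.634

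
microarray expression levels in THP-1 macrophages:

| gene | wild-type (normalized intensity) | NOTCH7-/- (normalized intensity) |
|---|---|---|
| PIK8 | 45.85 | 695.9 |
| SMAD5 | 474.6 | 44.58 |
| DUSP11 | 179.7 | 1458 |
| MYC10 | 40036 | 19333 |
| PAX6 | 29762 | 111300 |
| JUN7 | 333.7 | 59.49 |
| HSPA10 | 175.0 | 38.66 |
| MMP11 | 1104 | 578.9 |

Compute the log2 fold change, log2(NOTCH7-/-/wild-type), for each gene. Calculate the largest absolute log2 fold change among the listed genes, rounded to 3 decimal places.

3.924

log2(695.9/45.85) = 3.924  (PIK8)
log2(44.58/474.6) = -3.412  (SMAD5)
log2(1458/179.7) = 3.020  (DUSP11)
log2(19333/40036) = -1.050  (MYC10)
log2(111300/29762) = 1.903  (PAX6)
log2(59.49/333.7) = -2.488  (JUN7)
log2(38.66/175.0) = -2.178  (HSPA10)
log2(578.9/1104) = -0.931  (MMP11)
The largest magnitude belongs to PIK8.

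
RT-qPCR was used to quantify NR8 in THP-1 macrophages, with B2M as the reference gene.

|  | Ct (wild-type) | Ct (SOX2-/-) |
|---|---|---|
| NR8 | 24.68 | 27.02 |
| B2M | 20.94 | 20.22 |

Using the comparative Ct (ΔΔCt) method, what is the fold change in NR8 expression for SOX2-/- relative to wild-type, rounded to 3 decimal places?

0.120

ΔCt(wild-type) = 24.680 − 20.940 = 3.740
ΔCt(SOX2-/-) = 27.020 − 20.220 = 6.800
ΔΔCt = 6.800 − 3.740 = 3.060
Fold change = 2^(−3.060) = 0.1199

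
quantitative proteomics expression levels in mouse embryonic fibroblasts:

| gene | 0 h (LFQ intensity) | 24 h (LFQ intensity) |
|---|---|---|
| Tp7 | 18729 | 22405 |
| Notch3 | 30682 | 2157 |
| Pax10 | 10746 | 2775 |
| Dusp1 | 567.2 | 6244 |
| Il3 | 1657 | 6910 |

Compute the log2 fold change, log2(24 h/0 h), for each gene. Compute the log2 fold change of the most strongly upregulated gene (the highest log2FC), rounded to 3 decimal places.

log2(22405/18729) = 0.259  (Tp7)
log2(2157/30682) = -3.830  (Notch3)
log2(2775/10746) = -1.953  (Pax10)
log2(6244/567.2) = 3.461  (Dusp1)
log2(6910/1657) = 2.060  (Il3)
Dusp1 is most strongly upregulated.

3.461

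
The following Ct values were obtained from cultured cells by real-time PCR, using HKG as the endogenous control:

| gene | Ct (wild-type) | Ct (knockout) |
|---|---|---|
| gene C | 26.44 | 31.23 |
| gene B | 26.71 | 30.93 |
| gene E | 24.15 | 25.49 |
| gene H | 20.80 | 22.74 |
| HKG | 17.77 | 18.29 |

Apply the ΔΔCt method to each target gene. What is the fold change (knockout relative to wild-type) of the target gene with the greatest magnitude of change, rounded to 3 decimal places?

0.052

gene C: ΔΔCt = (31.23−18.29) − (26.44−17.77) = 12.94 − 8.67 = 4.27; fold change = 2^-4.27 = 0.052
gene B: ΔΔCt = (30.93−18.29) − (26.71−17.77) = 12.64 − 8.94 = 3.70; fold change = 2^-3.70 = 0.077
gene E: ΔΔCt = (25.49−18.29) − (24.15−17.77) = 7.20 − 6.38 = 0.82; fold change = 2^-0.82 = 0.566
gene H: ΔΔCt = (22.74−18.29) − (20.80−17.77) = 4.45 − 3.03 = 1.42; fold change = 2^-1.42 = 0.374
gene C has the largest |ΔΔCt| = 4.27.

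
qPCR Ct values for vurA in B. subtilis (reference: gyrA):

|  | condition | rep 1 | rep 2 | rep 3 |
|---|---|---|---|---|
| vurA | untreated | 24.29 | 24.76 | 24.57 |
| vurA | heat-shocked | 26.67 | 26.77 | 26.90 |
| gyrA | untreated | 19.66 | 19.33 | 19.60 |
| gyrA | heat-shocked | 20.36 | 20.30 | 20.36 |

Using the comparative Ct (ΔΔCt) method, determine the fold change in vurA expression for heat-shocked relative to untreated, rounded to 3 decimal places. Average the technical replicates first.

Mean Ct: vurA untreated 24.540; vurA heat-shocked 26.780; gyrA untreated 19.530; gyrA heat-shocked 20.340
ΔCt(untreated) = 24.540 − 19.530 = 5.010
ΔCt(heat-shocked) = 26.780 − 20.340 = 6.440
ΔΔCt = 6.440 − 5.010 = 1.430
Fold change = 2^(−1.430) = 0.3711

0.371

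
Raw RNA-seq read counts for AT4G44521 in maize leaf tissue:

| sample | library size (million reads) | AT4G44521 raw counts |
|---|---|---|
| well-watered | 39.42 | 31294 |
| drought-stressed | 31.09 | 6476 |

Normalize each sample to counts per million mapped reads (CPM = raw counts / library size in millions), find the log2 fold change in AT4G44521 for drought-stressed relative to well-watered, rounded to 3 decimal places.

-1.930

CPM(well-watered) = 31294 / 39.42 = 793.8610
CPM(drought-stressed) = 6476 / 31.09 = 208.2985
Fold change = 208.2985 / 793.8610 = 0.26239
log2(0.26239) = -1.9302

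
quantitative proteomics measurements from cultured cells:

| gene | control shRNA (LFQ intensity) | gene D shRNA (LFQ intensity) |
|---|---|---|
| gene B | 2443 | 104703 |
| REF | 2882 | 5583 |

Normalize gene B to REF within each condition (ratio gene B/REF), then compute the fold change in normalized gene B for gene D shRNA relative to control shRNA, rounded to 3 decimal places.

22.124

gene B/REF (control shRNA) = 2443 / 2882 = 0.84768
gene B/REF (gene D shRNA) = 104703 / 5583 = 18.754
Fold change = 18.754 / 0.84768 = 22.1239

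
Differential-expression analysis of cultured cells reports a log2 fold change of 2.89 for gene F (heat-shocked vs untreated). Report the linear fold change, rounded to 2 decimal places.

Fold change = 2^(2.89) = 7.413

7.41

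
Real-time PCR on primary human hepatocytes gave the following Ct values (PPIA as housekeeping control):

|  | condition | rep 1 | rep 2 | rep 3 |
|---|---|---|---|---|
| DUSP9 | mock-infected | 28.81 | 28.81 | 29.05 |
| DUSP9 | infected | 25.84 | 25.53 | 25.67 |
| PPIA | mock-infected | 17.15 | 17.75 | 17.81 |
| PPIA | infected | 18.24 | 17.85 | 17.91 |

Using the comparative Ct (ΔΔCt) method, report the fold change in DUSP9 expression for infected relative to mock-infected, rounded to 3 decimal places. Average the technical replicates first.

12.467

Mean Ct: DUSP9 mock-infected 28.890; DUSP9 infected 25.680; PPIA mock-infected 17.570; PPIA infected 18.000
ΔCt(mock-infected) = 28.890 − 17.570 = 11.320
ΔCt(infected) = 25.680 − 18.000 = 7.680
ΔΔCt = 7.680 − 11.320 = -3.640
Fold change = 2^(−(-3.640)) = 2^3.640 = 12.4666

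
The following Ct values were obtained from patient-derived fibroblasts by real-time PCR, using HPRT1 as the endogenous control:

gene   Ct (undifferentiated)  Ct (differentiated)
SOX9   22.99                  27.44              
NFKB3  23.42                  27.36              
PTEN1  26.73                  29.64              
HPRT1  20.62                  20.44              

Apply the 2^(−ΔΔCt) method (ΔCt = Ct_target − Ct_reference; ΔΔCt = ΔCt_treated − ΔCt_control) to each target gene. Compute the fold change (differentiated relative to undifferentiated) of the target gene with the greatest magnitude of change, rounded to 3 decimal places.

0.040

SOX9: ΔΔCt = (27.44−20.44) − (22.99−20.62) = 7.00 − 2.37 = 4.63; fold change = 2^-4.63 = 0.040
NFKB3: ΔΔCt = (27.36−20.44) − (23.42−20.62) = 6.92 − 2.80 = 4.12; fold change = 2^-4.12 = 0.058
PTEN1: ΔΔCt = (29.64−20.44) − (26.73−20.62) = 9.20 − 6.11 = 3.09; fold change = 2^-3.09 = 0.117
SOX9 has the largest |ΔΔCt| = 4.63.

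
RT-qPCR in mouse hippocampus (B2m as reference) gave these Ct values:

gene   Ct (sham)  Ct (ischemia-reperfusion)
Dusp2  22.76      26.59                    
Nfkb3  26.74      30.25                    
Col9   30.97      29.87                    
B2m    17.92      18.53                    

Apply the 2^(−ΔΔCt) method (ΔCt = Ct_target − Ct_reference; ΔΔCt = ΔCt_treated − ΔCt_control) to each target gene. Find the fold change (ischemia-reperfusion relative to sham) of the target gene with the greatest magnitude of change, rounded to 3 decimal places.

0.107

Dusp2: ΔΔCt = (26.59−18.53) − (22.76−17.92) = 8.06 − 4.84 = 3.22; fold change = 2^-3.22 = 0.107
Nfkb3: ΔΔCt = (30.25−18.53) − (26.74−17.92) = 11.72 − 8.82 = 2.90; fold change = 2^-2.90 = 0.134
Col9: ΔΔCt = (29.87−18.53) − (30.97−17.92) = 11.34 − 13.05 = -1.71; fold change = 2^1.71 = 3.272
Dusp2 has the largest |ΔΔCt| = 3.22.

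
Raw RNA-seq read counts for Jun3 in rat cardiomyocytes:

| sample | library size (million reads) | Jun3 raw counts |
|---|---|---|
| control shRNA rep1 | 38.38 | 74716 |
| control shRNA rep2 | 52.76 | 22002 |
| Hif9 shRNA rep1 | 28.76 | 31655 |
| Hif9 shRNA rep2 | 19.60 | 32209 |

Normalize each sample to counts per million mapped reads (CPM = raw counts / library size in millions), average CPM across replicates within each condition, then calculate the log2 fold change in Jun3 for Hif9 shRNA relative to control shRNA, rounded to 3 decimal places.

0.215

CPM(control shRNA rep1) = 74716 / 38.38 = 1946.7431
CPM(control shRNA rep2) = 22002 / 52.76 = 417.0205
CPM(Hif9 shRNA rep1) = 31655 / 28.76 = 1100.6606
CPM(Hif9 shRNA rep2) = 32209 / 19.60 = 1643.3163
mean CPM(control shRNA) = 1181.8818; mean CPM(Hif9 shRNA) = 1371.9885
Fold change = 1371.9885 / 1181.8818 = 1.16085
log2(1.16085) = 0.2152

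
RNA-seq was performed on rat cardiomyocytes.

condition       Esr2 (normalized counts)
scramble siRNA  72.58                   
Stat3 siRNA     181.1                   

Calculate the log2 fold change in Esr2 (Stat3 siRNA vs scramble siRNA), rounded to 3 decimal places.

Fold change = 181.1 / 72.58 = 2.4952
log2(2.4952) = 1.3191

1.319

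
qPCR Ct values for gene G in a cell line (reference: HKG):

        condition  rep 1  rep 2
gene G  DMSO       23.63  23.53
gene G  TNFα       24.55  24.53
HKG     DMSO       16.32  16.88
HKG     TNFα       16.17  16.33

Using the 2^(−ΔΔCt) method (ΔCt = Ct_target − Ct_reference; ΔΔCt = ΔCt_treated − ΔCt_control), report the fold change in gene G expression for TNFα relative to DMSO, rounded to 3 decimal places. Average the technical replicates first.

Mean Ct: gene G DMSO 23.580; gene G TNFα 24.540; HKG DMSO 16.600; HKG TNFα 16.250
ΔCt(DMSO) = 23.580 − 16.600 = 6.980
ΔCt(TNFα) = 24.540 − 16.250 = 8.290
ΔΔCt = 8.290 − 6.980 = 1.310
Fold change = 2^(−1.310) = 0.4033

0.403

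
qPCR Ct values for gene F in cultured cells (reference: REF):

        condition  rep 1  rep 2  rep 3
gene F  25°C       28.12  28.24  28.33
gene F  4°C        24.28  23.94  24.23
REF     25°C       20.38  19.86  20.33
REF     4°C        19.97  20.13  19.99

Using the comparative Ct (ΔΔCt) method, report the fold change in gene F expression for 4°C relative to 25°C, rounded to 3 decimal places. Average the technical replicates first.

Mean Ct: gene F 25°C 28.230; gene F 4°C 24.150; REF 25°C 20.190; REF 4°C 20.030
ΔCt(25°C) = 28.230 − 20.190 = 8.040
ΔCt(4°C) = 24.150 − 20.030 = 4.120
ΔΔCt = 4.120 − 8.040 = -3.920
Fold change = 2^(−(-3.920)) = 2^3.920 = 15.1369

15.137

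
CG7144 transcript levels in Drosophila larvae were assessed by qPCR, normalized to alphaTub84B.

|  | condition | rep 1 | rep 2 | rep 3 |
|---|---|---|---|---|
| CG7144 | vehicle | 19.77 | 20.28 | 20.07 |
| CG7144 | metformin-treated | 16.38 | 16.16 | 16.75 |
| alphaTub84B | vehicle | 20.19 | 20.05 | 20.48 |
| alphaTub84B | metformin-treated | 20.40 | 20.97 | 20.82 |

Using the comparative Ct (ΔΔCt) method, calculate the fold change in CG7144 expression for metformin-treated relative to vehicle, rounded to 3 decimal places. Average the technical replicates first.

17.148

Mean Ct: CG7144 vehicle 20.040; CG7144 metformin-treated 16.430; alphaTub84B vehicle 20.240; alphaTub84B metformin-treated 20.730
ΔCt(vehicle) = 20.040 − 20.240 = -0.200
ΔCt(metformin-treated) = 16.430 − 20.730 = -4.300
ΔΔCt = -4.300 − (-0.200) = -4.100
Fold change = 2^(−(-4.100)) = 2^4.100 = 17.1484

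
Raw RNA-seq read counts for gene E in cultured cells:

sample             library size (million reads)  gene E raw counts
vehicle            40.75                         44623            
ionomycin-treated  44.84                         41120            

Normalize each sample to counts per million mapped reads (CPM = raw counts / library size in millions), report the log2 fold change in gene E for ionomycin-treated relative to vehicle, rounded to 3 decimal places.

-0.256

CPM(vehicle) = 44623 / 40.75 = 1095.0429
CPM(ionomycin-treated) = 41120 / 44.84 = 917.0384
Fold change = 917.0384 / 1095.0429 = 0.83745
log2(0.83745) = -0.2559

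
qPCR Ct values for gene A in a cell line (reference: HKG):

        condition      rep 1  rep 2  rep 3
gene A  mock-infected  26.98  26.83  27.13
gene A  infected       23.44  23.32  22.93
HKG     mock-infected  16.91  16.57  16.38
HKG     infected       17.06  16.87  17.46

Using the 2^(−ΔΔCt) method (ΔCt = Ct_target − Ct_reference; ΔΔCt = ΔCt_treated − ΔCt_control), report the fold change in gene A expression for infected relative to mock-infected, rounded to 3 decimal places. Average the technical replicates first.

19.160

Mean Ct: gene A mock-infected 26.980; gene A infected 23.230; HKG mock-infected 16.620; HKG infected 17.130
ΔCt(mock-infected) = 26.980 − 16.620 = 10.360
ΔCt(infected) = 23.230 − 17.130 = 6.100
ΔΔCt = 6.100 − 10.360 = -4.260
Fold change = 2^(−(-4.260)) = 2^4.260 = 19.1597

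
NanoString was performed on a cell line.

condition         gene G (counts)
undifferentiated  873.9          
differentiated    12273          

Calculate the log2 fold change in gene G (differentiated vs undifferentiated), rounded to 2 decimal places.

Fold change = 12273 / 873.9 = 14.0439
log2(14.0439) = 3.812

3.81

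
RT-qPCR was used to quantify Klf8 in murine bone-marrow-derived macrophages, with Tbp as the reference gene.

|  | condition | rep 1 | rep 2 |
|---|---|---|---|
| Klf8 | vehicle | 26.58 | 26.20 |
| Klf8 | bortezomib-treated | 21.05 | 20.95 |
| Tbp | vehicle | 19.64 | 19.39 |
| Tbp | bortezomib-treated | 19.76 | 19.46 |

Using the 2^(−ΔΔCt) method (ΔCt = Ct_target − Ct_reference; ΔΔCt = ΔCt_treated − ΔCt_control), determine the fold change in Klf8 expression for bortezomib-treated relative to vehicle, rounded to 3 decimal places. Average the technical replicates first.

44.787

Mean Ct: Klf8 vehicle 26.390; Klf8 bortezomib-treated 21.000; Tbp vehicle 19.515; Tbp bortezomib-treated 19.610
ΔCt(vehicle) = 26.390 − 19.515 = 6.875
ΔCt(bortezomib-treated) = 21.000 − 19.610 = 1.390
ΔΔCt = 1.390 − 6.875 = -5.485
Fold change = 2^(−(-5.485)) = 2^5.485 = 44.7867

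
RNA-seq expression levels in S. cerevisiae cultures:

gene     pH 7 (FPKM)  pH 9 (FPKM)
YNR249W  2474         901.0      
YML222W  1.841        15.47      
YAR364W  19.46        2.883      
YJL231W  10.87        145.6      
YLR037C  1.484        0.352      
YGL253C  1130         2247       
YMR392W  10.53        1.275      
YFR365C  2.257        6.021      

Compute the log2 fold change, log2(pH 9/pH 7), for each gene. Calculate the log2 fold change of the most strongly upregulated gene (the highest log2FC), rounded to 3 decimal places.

3.744

log2(901.0/2474) = -1.457  (YNR249W)
log2(15.47/1.841) = 3.071  (YML222W)
log2(2.883/19.46) = -2.755  (YAR364W)
log2(145.6/10.87) = 3.744  (YJL231W)
log2(0.352/1.484) = -2.076  (YLR037C)
log2(2247/1130) = 0.992  (YGL253C)
log2(1.275/10.53) = -3.046  (YMR392W)
log2(6.021/2.257) = 1.416  (YFR365C)
YJL231W is most strongly upregulated.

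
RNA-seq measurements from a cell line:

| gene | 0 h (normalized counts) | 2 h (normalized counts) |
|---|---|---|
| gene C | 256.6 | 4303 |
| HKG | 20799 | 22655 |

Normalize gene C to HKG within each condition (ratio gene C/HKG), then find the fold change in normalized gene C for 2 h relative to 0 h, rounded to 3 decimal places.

15.395

gene C/HKG (0 h) = 256.6 / 20799 = 0.012337
gene C/HKG (2 h) = 4303 / 22655 = 0.18994
Fold change = 0.18994 / 0.012337 = 15.3955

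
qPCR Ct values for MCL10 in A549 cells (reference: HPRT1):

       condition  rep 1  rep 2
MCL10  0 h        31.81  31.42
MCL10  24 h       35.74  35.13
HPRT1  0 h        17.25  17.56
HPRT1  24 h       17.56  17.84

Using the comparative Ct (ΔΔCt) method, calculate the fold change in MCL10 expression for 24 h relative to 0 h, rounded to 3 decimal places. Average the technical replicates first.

Mean Ct: MCL10 0 h 31.615; MCL10 24 h 35.435; HPRT1 0 h 17.405; HPRT1 24 h 17.700
ΔCt(0 h) = 31.615 − 17.405 = 14.210
ΔCt(24 h) = 35.435 − 17.700 = 17.735
ΔΔCt = 17.735 − 14.210 = 3.525
Fold change = 2^(−3.525) = 0.0869

0.087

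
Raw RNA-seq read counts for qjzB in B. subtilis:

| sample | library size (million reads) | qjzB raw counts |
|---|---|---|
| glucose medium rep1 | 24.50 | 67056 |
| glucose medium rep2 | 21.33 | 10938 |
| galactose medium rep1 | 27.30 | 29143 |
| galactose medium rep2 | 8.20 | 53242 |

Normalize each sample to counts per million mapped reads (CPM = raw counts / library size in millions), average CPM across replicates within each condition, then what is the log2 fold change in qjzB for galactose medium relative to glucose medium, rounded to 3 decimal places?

CPM(glucose medium rep1) = 67056 / 24.50 = 2736.9796
CPM(glucose medium rep2) = 10938 / 21.33 = 512.7989
CPM(galactose medium rep1) = 29143 / 27.30 = 1067.5092
CPM(galactose medium rep2) = 53242 / 8.20 = 6492.9268
mean CPM(glucose medium) = 1624.8892; mean CPM(galactose medium) = 3780.2180
Fold change = 3780.2180 / 1624.8892 = 2.32645
log2(2.32645) = 1.2181

1.218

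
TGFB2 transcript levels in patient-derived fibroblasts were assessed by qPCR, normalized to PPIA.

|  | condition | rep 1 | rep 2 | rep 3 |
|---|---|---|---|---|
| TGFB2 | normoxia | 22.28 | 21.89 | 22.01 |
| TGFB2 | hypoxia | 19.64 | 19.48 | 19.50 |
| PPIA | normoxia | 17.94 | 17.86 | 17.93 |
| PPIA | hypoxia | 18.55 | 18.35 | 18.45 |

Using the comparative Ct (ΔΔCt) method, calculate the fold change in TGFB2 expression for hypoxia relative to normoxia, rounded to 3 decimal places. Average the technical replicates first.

8.340

Mean Ct: TGFB2 normoxia 22.060; TGFB2 hypoxia 19.540; PPIA normoxia 17.910; PPIA hypoxia 18.450
ΔCt(normoxia) = 22.060 − 17.910 = 4.150
ΔCt(hypoxia) = 19.540 − 18.450 = 1.090
ΔΔCt = 1.090 − 4.150 = -3.060
Fold change = 2^(−(-3.060)) = 2^3.060 = 8.3397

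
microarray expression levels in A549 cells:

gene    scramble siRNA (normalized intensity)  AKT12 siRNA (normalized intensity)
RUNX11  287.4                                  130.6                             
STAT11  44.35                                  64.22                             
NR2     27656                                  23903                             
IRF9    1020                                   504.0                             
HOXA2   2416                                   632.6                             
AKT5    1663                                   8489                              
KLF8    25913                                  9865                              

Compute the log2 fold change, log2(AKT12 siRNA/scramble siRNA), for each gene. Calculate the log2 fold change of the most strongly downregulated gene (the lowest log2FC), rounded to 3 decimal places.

log2(130.6/287.4) = -1.138  (RUNX11)
log2(64.22/44.35) = 0.534  (STAT11)
log2(23903/27656) = -0.210  (NR2)
log2(504.0/1020) = -1.017  (IRF9)
log2(632.6/2416) = -1.933  (HOXA2)
log2(8489/1663) = 2.352  (AKT5)
log2(9865/25913) = -1.393  (KLF8)
HOXA2 is most strongly downregulated.

-1.933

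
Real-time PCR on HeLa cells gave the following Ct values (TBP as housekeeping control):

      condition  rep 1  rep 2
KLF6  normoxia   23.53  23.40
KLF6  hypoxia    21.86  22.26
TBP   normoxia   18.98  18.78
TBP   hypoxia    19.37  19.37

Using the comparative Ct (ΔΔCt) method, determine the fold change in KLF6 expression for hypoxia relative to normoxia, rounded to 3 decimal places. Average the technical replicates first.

Mean Ct: KLF6 normoxia 23.465; KLF6 hypoxia 22.060; TBP normoxia 18.880; TBP hypoxia 19.370
ΔCt(normoxia) = 23.465 − 18.880 = 4.585
ΔCt(hypoxia) = 22.060 − 19.370 = 2.690
ΔΔCt = 2.690 − 4.585 = -1.895
Fold change = 2^(−(-1.895)) = 2^1.895 = 3.7192

3.719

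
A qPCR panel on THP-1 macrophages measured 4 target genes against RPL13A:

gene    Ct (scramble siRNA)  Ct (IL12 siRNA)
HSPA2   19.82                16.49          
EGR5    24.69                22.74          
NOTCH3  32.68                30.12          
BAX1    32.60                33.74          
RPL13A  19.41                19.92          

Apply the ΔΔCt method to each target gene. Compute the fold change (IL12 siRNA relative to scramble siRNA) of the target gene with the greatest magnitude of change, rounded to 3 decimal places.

14.320

HSPA2: ΔΔCt = (16.49−19.92) − (19.82−19.41) = -3.43 − 0.41 = -3.84; fold change = 2^3.84 = 14.320
EGR5: ΔΔCt = (22.74−19.92) − (24.69−19.41) = 2.82 − 5.28 = -2.46; fold change = 2^2.46 = 5.502
NOTCH3: ΔΔCt = (30.12−19.92) − (32.68−19.41) = 10.20 − 13.27 = -3.07; fold change = 2^3.07 = 8.398
BAX1: ΔΔCt = (33.74−19.92) − (32.60−19.41) = 13.82 − 13.19 = 0.63; fold change = 2^-0.63 = 0.646
HSPA2 has the largest |ΔΔCt| = 3.84.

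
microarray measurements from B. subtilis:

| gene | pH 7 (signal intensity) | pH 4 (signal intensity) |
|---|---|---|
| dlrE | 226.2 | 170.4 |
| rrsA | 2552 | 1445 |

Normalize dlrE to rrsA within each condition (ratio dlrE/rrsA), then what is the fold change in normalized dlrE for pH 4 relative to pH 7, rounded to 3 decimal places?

1.330

dlrE/rrsA (pH 7) = 226.2 / 2552 = 0.088636
dlrE/rrsA (pH 4) = 170.4 / 1445 = 0.11792
Fold change = 0.11792 / 0.088636 = 1.3304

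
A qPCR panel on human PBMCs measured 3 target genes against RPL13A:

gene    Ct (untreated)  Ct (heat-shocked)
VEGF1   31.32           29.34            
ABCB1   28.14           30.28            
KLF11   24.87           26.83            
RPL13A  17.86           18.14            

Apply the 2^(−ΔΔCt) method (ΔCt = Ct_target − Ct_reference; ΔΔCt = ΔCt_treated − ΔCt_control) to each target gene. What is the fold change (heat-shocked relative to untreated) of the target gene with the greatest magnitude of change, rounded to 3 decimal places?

VEGF1: ΔΔCt = (29.34−18.14) − (31.32−17.86) = 11.20 − 13.46 = -2.26; fold change = 2^2.26 = 4.790
ABCB1: ΔΔCt = (30.28−18.14) − (28.14−17.86) = 12.14 − 10.28 = 1.86; fold change = 2^-1.86 = 0.275
KLF11: ΔΔCt = (26.83−18.14) − (24.87−17.86) = 8.69 − 7.01 = 1.68; fold change = 2^-1.68 = 0.312
VEGF1 has the largest |ΔΔCt| = 2.26.

4.790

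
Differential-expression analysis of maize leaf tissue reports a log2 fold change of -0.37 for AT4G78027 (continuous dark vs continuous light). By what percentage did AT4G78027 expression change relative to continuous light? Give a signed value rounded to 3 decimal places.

-22.622%

Fold change = 2^(-0.37) = 0.7738
Percent change = (FC − 1) × 100% = (0.7738 − 1) × 100 = -22.622%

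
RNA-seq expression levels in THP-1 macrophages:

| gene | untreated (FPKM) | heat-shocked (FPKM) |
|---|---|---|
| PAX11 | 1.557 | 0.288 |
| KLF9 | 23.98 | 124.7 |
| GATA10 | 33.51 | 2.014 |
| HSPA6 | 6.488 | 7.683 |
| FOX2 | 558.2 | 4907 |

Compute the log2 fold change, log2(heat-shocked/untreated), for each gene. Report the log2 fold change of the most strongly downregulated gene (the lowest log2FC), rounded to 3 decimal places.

-4.056

log2(0.288/1.557) = -2.435  (PAX11)
log2(124.7/23.98) = 2.379  (KLF9)
log2(2.014/33.51) = -4.056  (GATA10)
log2(7.683/6.488) = 0.244  (HSPA6)
log2(4907/558.2) = 3.136  (FOX2)
GATA10 is most strongly downregulated.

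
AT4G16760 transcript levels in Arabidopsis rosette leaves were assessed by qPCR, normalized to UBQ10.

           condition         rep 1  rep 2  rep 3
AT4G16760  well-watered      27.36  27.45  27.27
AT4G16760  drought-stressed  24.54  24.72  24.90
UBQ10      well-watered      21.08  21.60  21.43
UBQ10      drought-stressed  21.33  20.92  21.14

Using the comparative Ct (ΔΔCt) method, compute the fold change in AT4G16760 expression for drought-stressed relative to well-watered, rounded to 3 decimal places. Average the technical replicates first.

Mean Ct: AT4G16760 well-watered 27.360; AT4G16760 drought-stressed 24.720; UBQ10 well-watered 21.370; UBQ10 drought-stressed 21.130
ΔCt(well-watered) = 27.360 − 21.370 = 5.990
ΔCt(drought-stressed) = 24.720 − 21.130 = 3.590
ΔΔCt = 3.590 − 5.990 = -2.400
Fold change = 2^(−(-2.400)) = 2^2.400 = 5.2780

5.278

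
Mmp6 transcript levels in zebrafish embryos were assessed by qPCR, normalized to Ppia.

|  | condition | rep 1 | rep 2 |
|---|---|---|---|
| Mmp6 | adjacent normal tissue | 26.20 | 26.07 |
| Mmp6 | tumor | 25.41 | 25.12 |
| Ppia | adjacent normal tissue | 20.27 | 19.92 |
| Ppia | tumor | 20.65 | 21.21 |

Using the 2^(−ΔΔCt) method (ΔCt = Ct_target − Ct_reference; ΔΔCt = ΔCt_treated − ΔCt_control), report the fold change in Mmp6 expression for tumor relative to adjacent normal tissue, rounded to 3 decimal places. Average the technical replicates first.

3.260

Mean Ct: Mmp6 adjacent normal tissue 26.135; Mmp6 tumor 25.265; Ppia adjacent normal tissue 20.095; Ppia tumor 20.930
ΔCt(adjacent normal tissue) = 26.135 − 20.095 = 6.040
ΔCt(tumor) = 25.265 − 20.930 = 4.335
ΔΔCt = 4.335 − 6.040 = -1.705
Fold change = 2^(−(-1.705)) = 2^1.705 = 3.2603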